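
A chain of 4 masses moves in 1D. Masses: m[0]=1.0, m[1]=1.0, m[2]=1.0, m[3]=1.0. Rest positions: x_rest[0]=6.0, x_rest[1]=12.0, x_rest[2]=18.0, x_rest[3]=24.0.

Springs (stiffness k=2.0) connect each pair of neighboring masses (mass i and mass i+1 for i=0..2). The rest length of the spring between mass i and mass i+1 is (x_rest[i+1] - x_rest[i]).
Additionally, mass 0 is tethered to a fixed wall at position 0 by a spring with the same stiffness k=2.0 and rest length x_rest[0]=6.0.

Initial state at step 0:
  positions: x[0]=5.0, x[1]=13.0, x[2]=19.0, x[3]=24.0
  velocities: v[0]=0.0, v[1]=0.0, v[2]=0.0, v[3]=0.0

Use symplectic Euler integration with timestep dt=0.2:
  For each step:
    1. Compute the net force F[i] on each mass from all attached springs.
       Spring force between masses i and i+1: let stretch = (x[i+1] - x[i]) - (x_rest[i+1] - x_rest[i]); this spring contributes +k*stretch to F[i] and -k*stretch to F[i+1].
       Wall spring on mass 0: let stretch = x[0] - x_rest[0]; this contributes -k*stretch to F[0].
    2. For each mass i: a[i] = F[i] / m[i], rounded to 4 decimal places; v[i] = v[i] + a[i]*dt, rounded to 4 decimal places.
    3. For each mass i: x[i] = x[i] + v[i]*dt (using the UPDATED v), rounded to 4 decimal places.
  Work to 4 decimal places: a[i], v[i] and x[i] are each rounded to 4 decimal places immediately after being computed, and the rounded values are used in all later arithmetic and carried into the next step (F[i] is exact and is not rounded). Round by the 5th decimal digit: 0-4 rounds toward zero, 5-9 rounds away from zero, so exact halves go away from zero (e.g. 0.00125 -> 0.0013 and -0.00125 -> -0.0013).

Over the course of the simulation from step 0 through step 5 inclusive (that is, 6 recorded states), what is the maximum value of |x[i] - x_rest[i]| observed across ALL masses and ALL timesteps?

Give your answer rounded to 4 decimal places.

Step 0: x=[5.0000 13.0000 19.0000 24.0000] v=[0.0000 0.0000 0.0000 0.0000]
Step 1: x=[5.2400 12.8400 18.9200 24.0800] v=[1.2000 -0.8000 -0.4000 0.4000]
Step 2: x=[5.6688 12.5584 18.7664 24.2272] v=[2.1440 -1.4080 -0.7680 0.7360]
Step 3: x=[6.1953 12.2223 18.5530 24.4175] v=[2.6323 -1.6806 -1.0669 0.9517]
Step 4: x=[6.7083 11.9105 18.3023 24.6187] v=[2.5650 -1.5591 -1.2534 1.0059]
Step 5: x=[7.1008 11.6938 18.0456 24.7946] v=[1.9626 -1.0833 -1.2836 0.8793]
Max displacement = 1.1008

Answer: 1.1008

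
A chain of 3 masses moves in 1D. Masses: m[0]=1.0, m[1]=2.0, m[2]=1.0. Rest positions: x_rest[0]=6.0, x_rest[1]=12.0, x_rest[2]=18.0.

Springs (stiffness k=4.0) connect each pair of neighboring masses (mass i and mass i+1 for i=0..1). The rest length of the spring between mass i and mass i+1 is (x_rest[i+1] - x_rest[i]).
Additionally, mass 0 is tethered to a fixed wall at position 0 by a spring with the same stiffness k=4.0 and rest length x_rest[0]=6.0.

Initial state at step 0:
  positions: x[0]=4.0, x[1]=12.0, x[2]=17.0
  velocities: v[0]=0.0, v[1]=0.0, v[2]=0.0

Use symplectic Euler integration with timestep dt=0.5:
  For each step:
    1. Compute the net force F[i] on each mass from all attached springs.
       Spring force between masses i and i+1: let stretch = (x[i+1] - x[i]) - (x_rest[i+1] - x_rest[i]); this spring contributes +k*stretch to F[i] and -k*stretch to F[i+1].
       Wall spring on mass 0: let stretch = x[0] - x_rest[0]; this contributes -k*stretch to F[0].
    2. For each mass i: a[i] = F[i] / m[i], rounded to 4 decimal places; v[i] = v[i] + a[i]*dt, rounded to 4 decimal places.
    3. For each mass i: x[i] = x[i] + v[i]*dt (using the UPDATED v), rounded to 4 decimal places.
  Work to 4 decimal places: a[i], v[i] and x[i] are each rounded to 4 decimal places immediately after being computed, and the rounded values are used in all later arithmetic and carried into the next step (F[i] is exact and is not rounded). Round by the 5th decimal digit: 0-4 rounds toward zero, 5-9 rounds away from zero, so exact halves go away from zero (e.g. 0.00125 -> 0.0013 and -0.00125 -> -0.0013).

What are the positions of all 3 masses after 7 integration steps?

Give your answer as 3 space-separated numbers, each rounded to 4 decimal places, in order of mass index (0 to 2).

Step 0: x=[4.0000 12.0000 17.0000] v=[0.0000 0.0000 0.0000]
Step 1: x=[8.0000 10.5000 18.0000] v=[8.0000 -3.0000 2.0000]
Step 2: x=[6.5000 11.5000 17.5000] v=[-3.0000 2.0000 -1.0000]
Step 3: x=[3.5000 13.0000 17.0000] v=[-6.0000 3.0000 -1.0000]
Step 4: x=[6.5000 11.7500 18.5000] v=[6.0000 -2.5000 3.0000]
Step 5: x=[8.2500 11.2500 19.2500] v=[3.5000 -1.0000 1.5000]
Step 6: x=[4.7500 13.2500 18.0000] v=[-7.0000 4.0000 -2.5000]
Step 7: x=[5.0000 13.3750 18.0000] v=[0.5000 0.2500 0.0000]

Answer: 5.0000 13.3750 18.0000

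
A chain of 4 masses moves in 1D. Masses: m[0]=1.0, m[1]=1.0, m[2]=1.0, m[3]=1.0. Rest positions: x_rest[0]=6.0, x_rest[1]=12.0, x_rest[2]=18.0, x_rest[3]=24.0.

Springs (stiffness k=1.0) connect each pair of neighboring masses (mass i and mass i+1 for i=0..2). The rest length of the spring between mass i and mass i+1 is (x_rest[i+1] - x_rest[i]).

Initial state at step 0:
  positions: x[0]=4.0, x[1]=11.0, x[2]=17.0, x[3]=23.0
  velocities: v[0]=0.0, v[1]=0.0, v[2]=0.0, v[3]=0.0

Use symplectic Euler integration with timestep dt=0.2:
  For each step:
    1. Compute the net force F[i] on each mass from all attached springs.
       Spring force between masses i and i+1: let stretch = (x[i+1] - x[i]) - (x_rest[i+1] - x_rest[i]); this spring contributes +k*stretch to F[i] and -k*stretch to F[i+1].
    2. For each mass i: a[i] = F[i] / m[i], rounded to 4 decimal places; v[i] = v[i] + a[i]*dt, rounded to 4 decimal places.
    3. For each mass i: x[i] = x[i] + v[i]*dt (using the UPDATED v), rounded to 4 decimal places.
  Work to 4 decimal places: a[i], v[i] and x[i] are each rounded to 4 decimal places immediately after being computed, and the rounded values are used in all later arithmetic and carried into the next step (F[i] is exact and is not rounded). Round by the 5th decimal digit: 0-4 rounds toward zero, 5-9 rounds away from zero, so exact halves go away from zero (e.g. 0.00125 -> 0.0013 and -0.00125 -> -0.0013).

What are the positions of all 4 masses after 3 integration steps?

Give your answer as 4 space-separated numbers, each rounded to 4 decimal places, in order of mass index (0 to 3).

Step 0: x=[4.0000 11.0000 17.0000 23.0000] v=[0.0000 0.0000 0.0000 0.0000]
Step 1: x=[4.0400 10.9600 17.0000 23.0000] v=[0.2000 -0.2000 0.0000 0.0000]
Step 2: x=[4.1168 10.8848 16.9984 23.0000] v=[0.3840 -0.3760 -0.0080 0.0000]
Step 3: x=[4.2243 10.7834 16.9923 22.9999] v=[0.5376 -0.5069 -0.0304 -0.0003]

Answer: 4.2243 10.7834 16.9923 22.9999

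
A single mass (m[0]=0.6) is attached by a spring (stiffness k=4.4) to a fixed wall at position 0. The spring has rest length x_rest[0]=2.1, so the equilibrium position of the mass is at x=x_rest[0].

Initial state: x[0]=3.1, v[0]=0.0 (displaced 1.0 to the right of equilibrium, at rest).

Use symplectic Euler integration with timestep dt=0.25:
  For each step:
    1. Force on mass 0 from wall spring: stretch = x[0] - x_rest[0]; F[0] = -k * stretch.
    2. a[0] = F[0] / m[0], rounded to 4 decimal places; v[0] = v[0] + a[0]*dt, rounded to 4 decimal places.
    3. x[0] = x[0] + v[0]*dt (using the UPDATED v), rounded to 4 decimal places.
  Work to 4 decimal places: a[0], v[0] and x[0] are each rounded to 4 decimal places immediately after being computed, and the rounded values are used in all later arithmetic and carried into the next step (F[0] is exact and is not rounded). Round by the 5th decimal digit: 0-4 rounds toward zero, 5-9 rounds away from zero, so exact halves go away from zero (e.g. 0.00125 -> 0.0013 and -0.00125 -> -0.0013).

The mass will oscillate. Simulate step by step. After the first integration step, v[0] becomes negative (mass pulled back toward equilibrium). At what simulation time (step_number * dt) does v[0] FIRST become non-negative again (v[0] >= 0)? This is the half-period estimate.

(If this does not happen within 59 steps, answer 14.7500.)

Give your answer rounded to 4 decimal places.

Answer: 1.2500

Derivation:
Step 0: x=[3.1000] v=[0.0000]
Step 1: x=[2.6417] v=[-1.8333]
Step 2: x=[1.9351] v=[-2.8264]
Step 3: x=[1.3041] v=[-2.5241]
Step 4: x=[1.0379] v=[-1.0650]
Step 5: x=[1.2585] v=[0.8822]
First v>=0 after going negative at step 5, time=1.2500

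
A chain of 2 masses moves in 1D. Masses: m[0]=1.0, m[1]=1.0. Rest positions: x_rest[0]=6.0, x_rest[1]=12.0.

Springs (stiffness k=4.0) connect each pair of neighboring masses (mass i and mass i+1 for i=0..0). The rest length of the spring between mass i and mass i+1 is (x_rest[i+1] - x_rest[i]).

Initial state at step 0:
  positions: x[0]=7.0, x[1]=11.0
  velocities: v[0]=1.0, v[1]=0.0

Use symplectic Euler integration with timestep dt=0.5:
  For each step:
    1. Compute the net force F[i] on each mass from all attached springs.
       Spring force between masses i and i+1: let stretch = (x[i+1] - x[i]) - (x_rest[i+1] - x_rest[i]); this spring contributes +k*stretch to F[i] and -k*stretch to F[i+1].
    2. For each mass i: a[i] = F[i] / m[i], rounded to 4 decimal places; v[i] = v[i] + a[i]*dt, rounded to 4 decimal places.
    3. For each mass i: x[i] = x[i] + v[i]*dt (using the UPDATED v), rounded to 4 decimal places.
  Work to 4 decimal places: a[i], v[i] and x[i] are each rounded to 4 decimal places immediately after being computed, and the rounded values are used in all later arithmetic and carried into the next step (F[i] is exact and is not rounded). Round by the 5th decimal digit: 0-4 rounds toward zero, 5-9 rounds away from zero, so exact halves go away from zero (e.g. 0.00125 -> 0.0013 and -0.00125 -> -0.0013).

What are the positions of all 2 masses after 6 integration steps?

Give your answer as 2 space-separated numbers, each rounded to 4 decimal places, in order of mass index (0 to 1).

Step 0: x=[7.0000 11.0000] v=[1.0000 0.0000]
Step 1: x=[5.5000 13.0000] v=[-3.0000 4.0000]
Step 2: x=[5.5000 13.5000] v=[0.0000 1.0000]
Step 3: x=[7.5000 12.0000] v=[4.0000 -3.0000]
Step 4: x=[8.0000 12.0000] v=[1.0000 0.0000]
Step 5: x=[6.5000 14.0000] v=[-3.0000 4.0000]
Step 6: x=[6.5000 14.5000] v=[0.0000 1.0000]

Answer: 6.5000 14.5000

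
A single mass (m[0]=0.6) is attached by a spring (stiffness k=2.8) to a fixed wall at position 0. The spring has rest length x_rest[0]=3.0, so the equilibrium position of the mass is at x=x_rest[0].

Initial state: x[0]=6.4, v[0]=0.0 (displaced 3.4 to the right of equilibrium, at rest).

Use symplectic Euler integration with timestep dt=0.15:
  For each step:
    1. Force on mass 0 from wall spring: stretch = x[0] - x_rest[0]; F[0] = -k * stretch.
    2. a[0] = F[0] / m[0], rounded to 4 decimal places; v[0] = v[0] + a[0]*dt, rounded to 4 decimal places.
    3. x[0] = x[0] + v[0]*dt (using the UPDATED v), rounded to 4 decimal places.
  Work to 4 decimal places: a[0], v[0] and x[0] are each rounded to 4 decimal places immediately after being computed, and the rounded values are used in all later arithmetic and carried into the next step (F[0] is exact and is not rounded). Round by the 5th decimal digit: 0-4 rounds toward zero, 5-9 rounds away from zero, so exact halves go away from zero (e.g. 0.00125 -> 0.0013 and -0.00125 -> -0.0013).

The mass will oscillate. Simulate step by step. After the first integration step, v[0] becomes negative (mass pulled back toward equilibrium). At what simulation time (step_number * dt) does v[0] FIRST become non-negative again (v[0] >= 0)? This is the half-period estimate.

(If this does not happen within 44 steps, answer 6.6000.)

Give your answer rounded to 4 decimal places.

Answer: 1.5000

Derivation:
Step 0: x=[6.4000] v=[0.0000]
Step 1: x=[6.0430] v=[-2.3800]
Step 2: x=[5.3665] v=[-4.5101]
Step 3: x=[4.4415] v=[-6.1667]
Step 4: x=[3.3651] v=[-7.1758]
Step 5: x=[2.2504] v=[-7.4314]
Step 6: x=[1.2144] v=[-6.9067]
Step 7: x=[0.3659] v=[-5.6568]
Step 8: x=[-0.2060] v=[-3.8129]
Step 9: x=[-0.4413] v=[-1.5687]
Step 10: x=[-0.3153] v=[0.8402]
First v>=0 after going negative at step 10, time=1.5000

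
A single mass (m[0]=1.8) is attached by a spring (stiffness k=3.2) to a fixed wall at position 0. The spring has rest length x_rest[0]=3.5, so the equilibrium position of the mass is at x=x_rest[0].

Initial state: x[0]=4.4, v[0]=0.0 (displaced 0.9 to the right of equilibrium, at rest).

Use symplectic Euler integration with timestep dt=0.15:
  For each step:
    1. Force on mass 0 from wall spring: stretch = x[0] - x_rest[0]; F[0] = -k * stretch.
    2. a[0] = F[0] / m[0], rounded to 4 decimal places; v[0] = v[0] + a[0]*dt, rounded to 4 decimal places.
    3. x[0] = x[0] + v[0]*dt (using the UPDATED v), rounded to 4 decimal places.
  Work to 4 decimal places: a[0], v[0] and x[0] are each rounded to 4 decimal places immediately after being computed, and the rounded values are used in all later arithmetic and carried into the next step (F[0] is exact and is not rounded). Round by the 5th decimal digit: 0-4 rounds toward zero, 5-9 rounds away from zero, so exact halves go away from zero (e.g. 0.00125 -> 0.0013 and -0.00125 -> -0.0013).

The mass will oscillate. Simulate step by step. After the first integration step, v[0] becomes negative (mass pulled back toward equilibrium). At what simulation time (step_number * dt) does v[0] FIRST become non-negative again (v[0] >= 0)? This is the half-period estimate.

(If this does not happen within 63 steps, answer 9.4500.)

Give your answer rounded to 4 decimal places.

Answer: 2.4000

Derivation:
Step 0: x=[4.4000] v=[0.0000]
Step 1: x=[4.3640] v=[-0.2400]
Step 2: x=[4.2934] v=[-0.4704]
Step 3: x=[4.1911] v=[-0.6820]
Step 4: x=[4.0612] v=[-0.8663]
Step 5: x=[3.9088] v=[-1.0160]
Step 6: x=[3.7401] v=[-1.1250]
Step 7: x=[3.5618] v=[-1.1890]
Step 8: x=[3.3810] v=[-1.2055]
Step 9: x=[3.2049] v=[-1.1738]
Step 10: x=[3.0406] v=[-1.0951]
Step 11: x=[2.8947] v=[-0.9726]
Step 12: x=[2.7730] v=[-0.8112]
Step 13: x=[2.6804] v=[-0.6173]
Step 14: x=[2.6206] v=[-0.3987]
Step 15: x=[2.5960] v=[-0.1642]
Step 16: x=[2.6075] v=[0.0769]
First v>=0 after going negative at step 16, time=2.4000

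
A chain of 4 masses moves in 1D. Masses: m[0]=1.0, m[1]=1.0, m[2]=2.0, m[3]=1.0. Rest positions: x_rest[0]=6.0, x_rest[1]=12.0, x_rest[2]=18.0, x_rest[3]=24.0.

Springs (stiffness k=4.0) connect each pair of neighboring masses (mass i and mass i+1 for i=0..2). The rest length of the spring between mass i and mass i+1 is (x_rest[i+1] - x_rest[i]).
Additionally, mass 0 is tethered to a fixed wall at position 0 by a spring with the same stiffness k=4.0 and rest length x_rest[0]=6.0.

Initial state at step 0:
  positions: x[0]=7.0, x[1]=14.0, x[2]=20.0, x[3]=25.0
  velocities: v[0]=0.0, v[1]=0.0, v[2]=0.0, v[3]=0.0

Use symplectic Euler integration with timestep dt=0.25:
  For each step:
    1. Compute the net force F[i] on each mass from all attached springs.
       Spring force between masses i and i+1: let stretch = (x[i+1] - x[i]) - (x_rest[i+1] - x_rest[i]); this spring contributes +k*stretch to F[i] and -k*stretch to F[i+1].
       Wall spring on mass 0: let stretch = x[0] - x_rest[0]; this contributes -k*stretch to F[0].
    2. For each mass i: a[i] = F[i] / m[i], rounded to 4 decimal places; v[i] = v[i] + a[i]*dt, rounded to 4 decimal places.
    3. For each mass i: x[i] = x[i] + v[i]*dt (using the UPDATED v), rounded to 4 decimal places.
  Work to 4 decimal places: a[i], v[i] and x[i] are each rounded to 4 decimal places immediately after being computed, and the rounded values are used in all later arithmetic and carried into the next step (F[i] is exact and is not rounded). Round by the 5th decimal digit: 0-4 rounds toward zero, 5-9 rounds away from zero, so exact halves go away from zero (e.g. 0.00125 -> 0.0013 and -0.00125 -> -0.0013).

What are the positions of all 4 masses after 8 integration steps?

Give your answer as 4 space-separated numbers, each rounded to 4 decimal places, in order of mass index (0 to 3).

Step 0: x=[7.0000 14.0000 20.0000 25.0000] v=[0.0000 0.0000 0.0000 0.0000]
Step 1: x=[7.0000 13.7500 19.8750 25.2500] v=[0.0000 -1.0000 -0.5000 1.0000]
Step 2: x=[6.9375 13.3438 19.6563 25.6563] v=[-0.2500 -1.6250 -0.8750 1.6250]
Step 3: x=[6.7422 12.9141 19.3985 26.0626] v=[-0.7812 -1.7188 -1.0313 1.6250]
Step 4: x=[6.4043 12.5625 19.1631 26.3028] v=[-1.3515 -1.4063 -0.9415 0.9609]
Step 5: x=[6.0049 12.3215 18.9951 26.2581] v=[-1.5976 -0.9639 -0.6720 -0.1788]
Step 6: x=[5.6834 12.1698 18.9008 25.8977] v=[-1.2859 -0.6069 -0.3773 -1.4418]
Step 7: x=[5.5627 12.0792 18.8397 25.2880] v=[-0.4829 -0.3623 -0.2444 -2.4387]
Step 8: x=[5.6804 12.0496 18.7396 24.5663] v=[0.4709 -0.1183 -0.4005 -2.8870]

Answer: 5.6804 12.0496 18.7396 24.5663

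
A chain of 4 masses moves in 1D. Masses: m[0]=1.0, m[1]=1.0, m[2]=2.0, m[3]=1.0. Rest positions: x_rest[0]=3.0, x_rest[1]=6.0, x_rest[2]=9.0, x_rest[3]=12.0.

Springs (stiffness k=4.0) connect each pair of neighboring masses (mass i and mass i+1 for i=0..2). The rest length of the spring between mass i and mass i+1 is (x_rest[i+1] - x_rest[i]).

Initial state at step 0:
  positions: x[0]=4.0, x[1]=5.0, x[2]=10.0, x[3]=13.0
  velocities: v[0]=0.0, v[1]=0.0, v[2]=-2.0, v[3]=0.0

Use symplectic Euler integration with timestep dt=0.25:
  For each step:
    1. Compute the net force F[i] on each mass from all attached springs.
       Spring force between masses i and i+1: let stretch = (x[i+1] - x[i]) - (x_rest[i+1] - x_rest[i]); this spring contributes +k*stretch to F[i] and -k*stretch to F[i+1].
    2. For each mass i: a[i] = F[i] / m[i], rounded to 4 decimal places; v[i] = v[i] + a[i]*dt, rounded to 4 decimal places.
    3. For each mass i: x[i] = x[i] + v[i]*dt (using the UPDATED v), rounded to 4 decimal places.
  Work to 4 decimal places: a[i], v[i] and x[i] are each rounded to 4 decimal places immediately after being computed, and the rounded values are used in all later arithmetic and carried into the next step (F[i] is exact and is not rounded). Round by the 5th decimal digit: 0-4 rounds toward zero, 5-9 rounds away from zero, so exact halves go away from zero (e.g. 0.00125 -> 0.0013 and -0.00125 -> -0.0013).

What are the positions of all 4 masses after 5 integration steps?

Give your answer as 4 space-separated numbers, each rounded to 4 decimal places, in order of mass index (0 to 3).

Step 0: x=[4.0000 5.0000 10.0000 13.0000] v=[0.0000 0.0000 -2.0000 0.0000]
Step 1: x=[3.5000 6.0000 9.2500 13.0000] v=[-2.0000 4.0000 -3.0000 0.0000]
Step 2: x=[2.8750 7.1875 8.5625 12.8125] v=[-2.5000 4.7500 -2.7500 -0.7500]
Step 3: x=[2.5781 7.6406 8.2344 12.3125] v=[-1.1875 1.8125 -1.3125 -2.0000]
Step 4: x=[2.7969 6.9766 8.3418 11.5430] v=[0.8750 -2.6562 0.4297 -3.0781]
Step 5: x=[3.3106 5.6089 8.6787 10.7232] v=[2.0547 -5.4707 1.3477 -3.2793]

Answer: 3.3106 5.6089 8.6787 10.7232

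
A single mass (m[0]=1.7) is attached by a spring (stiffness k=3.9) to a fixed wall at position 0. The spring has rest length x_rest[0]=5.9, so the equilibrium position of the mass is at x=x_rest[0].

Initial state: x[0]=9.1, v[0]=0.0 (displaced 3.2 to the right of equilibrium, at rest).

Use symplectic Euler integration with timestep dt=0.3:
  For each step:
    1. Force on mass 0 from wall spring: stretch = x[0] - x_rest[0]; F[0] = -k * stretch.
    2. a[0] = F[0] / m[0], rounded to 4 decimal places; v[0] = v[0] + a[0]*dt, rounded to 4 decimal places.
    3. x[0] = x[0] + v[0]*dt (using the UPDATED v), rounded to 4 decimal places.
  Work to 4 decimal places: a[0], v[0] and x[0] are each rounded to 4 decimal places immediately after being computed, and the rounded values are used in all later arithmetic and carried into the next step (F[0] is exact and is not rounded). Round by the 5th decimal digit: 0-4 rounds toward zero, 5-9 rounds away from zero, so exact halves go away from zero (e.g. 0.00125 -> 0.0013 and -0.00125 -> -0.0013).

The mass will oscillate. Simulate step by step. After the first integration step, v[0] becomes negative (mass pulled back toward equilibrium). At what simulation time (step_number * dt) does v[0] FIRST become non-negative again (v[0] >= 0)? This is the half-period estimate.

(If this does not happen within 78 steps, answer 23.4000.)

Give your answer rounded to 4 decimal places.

Answer: 2.1000

Derivation:
Step 0: x=[9.1000] v=[0.0000]
Step 1: x=[8.4393] v=[-2.2024]
Step 2: x=[7.2543] v=[-3.9501]
Step 3: x=[5.7896] v=[-4.8822]
Step 4: x=[4.3477] v=[-4.8062]
Step 5: x=[3.2264] v=[-3.7378]
Step 6: x=[2.6571] v=[-1.8977]
Step 7: x=[2.7574] v=[0.3342]
First v>=0 after going negative at step 7, time=2.1000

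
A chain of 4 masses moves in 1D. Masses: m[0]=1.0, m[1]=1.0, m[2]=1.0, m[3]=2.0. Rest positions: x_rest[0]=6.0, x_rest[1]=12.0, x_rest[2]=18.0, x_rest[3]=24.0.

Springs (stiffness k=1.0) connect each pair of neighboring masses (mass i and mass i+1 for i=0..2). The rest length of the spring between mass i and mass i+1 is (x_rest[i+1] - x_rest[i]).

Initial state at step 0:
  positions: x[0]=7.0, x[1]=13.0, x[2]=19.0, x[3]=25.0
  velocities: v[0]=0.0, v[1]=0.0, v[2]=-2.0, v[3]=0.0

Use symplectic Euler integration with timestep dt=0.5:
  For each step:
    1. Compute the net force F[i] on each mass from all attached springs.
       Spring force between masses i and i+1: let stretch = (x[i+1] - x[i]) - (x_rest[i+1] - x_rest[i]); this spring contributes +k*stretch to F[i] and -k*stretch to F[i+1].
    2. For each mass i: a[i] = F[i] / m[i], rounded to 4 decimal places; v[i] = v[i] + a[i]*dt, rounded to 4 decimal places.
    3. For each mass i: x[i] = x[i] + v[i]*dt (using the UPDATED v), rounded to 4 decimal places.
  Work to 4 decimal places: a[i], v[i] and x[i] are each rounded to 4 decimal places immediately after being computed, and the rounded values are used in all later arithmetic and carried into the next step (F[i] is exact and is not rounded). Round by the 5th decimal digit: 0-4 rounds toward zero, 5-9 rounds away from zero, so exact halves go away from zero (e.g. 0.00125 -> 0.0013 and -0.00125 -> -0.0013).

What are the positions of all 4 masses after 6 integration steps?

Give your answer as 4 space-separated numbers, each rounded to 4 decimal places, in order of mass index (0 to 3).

Step 0: x=[7.0000 13.0000 19.0000 25.0000] v=[0.0000 0.0000 -2.0000 0.0000]
Step 1: x=[7.0000 13.0000 18.0000 25.0000] v=[0.0000 0.0000 -2.0000 0.0000]
Step 2: x=[7.0000 12.7500 17.5000 24.8750] v=[0.0000 -0.5000 -1.0000 -0.2500]
Step 3: x=[6.9375 12.2500 17.6563 24.5781] v=[-0.1250 -1.0000 0.3125 -0.5938]
Step 4: x=[6.7031 11.7735 18.1915 24.1660] v=[-0.4688 -0.9531 1.0703 -0.8243]
Step 5: x=[6.2363 11.6339 18.6158 23.7571] v=[-0.9336 -0.2793 0.8486 -0.8179]
Step 6: x=[5.6189 11.8904 18.5800 23.4555] v=[-1.2348 0.5129 -0.0717 -0.6032]

Answer: 5.6189 11.8904 18.5800 23.4555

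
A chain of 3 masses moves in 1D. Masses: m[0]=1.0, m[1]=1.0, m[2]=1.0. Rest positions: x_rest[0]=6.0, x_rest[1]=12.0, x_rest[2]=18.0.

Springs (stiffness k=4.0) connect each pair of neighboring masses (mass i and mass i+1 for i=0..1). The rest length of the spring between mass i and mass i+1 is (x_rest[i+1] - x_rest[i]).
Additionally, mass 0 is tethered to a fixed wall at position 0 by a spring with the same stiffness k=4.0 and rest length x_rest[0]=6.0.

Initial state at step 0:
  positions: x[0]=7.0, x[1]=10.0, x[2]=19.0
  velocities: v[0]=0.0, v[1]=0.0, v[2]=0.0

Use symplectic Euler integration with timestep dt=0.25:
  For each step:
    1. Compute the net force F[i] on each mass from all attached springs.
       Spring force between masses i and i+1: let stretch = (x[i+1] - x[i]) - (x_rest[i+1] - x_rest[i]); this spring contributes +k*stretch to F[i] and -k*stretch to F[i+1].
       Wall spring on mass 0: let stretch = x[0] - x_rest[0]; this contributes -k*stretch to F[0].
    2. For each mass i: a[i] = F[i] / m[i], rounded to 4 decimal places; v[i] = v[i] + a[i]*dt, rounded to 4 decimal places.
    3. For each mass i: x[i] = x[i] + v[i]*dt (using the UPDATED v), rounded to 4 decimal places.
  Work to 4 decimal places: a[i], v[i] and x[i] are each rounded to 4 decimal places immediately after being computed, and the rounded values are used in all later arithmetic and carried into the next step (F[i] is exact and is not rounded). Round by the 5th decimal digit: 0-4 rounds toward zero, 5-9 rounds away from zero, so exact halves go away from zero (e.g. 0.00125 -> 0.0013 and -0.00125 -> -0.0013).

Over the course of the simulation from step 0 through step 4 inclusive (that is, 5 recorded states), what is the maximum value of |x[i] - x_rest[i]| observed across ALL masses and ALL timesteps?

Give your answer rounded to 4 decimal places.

Answer: 2.0156

Derivation:
Step 0: x=[7.0000 10.0000 19.0000] v=[0.0000 0.0000 0.0000]
Step 1: x=[6.0000 11.5000 18.2500] v=[-4.0000 6.0000 -3.0000]
Step 2: x=[4.8750 13.3125 17.3125] v=[-4.5000 7.2500 -3.7500]
Step 3: x=[4.6406 14.0156 16.8750] v=[-0.9375 2.8125 -1.7500]
Step 4: x=[5.5898 13.0898 17.2227] v=[3.7969 -3.7031 1.3906]
Max displacement = 2.0156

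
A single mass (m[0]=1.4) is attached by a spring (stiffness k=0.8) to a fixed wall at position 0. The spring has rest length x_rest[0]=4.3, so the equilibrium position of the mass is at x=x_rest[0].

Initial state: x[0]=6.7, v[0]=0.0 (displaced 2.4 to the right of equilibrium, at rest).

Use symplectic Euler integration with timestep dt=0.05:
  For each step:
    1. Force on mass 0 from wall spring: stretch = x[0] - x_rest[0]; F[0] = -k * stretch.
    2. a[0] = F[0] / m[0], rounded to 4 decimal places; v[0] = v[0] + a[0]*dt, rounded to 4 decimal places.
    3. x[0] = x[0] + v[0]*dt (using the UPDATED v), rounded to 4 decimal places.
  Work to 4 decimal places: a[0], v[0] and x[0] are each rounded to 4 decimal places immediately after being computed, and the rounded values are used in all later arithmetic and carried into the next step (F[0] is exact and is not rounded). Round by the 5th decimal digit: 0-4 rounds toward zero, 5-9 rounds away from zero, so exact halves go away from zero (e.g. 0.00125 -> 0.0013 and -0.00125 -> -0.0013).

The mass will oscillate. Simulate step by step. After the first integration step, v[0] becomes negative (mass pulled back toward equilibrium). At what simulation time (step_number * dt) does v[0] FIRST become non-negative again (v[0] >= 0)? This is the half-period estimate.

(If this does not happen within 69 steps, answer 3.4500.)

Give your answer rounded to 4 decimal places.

Step 0: x=[6.7000] v=[0.0000]
Step 1: x=[6.6966] v=[-0.0686]
Step 2: x=[6.6897] v=[-0.1371]
Step 3: x=[6.6794] v=[-0.2054]
Step 4: x=[6.6657] v=[-0.2734]
Step 5: x=[6.6487] v=[-0.3410]
Step 6: x=[6.6283] v=[-0.4081]
Step 7: x=[6.6046] v=[-0.4746]
Step 8: x=[6.5776] v=[-0.5404]
Step 9: x=[6.5473] v=[-0.6055]
Step 10: x=[6.5138] v=[-0.6697]
Step 11: x=[6.4772] v=[-0.7330]
Step 12: x=[6.4374] v=[-0.7952]
Step 13: x=[6.3946] v=[-0.8563]
Step 14: x=[6.3488] v=[-0.9161]
Step 15: x=[6.3001] v=[-0.9746]
Step 16: x=[6.2485] v=[-1.0317]
Step 17: x=[6.1941] v=[-1.0874]
Step 18: x=[6.1370] v=[-1.1415]
Step 19: x=[6.0773] v=[-1.1940]
Step 20: x=[6.0151] v=[-1.2448]
Step 21: x=[5.9504] v=[-1.2938]
Step 22: x=[5.8834] v=[-1.3410]
Step 23: x=[5.8141] v=[-1.3862]
Step 24: x=[5.7426] v=[-1.4295]
Step 25: x=[5.6691] v=[-1.4707]
Step 26: x=[5.5936] v=[-1.5098]
Step 27: x=[5.5163] v=[-1.5468]
Step 28: x=[5.4372] v=[-1.5816]
Step 29: x=[5.3565] v=[-1.6141]
Step 30: x=[5.2743] v=[-1.6443]
Step 31: x=[5.1907] v=[-1.6721]
Step 32: x=[5.1058] v=[-1.6976]
Step 33: x=[5.0198] v=[-1.7206]
Step 34: x=[4.9327] v=[-1.7412]
Step 35: x=[4.8447] v=[-1.7593]
Step 36: x=[4.7560] v=[-1.7749]
Step 37: x=[4.6666] v=[-1.7879]
Step 38: x=[4.5767] v=[-1.7984]
Step 39: x=[4.4864] v=[-1.8063]
Step 40: x=[4.3958] v=[-1.8116]
Step 41: x=[4.3051] v=[-1.8143]
Step 42: x=[4.2144] v=[-1.8144]
Step 43: x=[4.1238] v=[-1.8120]
Step 44: x=[4.0335] v=[-1.8070]
Step 45: x=[3.9435] v=[-1.7994]
Step 46: x=[3.8540] v=[-1.7892]
Step 47: x=[3.7652] v=[-1.7765]
Step 48: x=[3.6771] v=[-1.7612]
Step 49: x=[3.5899] v=[-1.7434]
Step 50: x=[3.5037] v=[-1.7231]
Step 51: x=[3.4187] v=[-1.7004]
Step 52: x=[3.3349] v=[-1.6752]
Step 53: x=[3.2525] v=[-1.6476]
Step 54: x=[3.1716] v=[-1.6177]
Step 55: x=[3.0923] v=[-1.5855]
Step 56: x=[3.0148] v=[-1.5510]
Step 57: x=[2.9391] v=[-1.5143]
Step 58: x=[2.8653] v=[-1.4754]
Step 59: x=[2.7936] v=[-1.4344]
Step 60: x=[2.7240] v=[-1.3914]
Step 61: x=[2.6567] v=[-1.3464]
Step 62: x=[2.5917] v=[-1.2995]
Step 63: x=[2.5292] v=[-1.2507]
Step 64: x=[2.4692] v=[-1.2001]
Step 65: x=[2.4118] v=[-1.1478]
Step 66: x=[2.3571] v=[-1.0939]
Step 67: x=[2.3052] v=[-1.0384]
Step 68: x=[2.2561] v=[-0.9814]
Step 69: x=[2.2100] v=[-0.9230]
v[0] did not become non-negative within 69 steps; using fallback time=3.4500

Answer: 3.4500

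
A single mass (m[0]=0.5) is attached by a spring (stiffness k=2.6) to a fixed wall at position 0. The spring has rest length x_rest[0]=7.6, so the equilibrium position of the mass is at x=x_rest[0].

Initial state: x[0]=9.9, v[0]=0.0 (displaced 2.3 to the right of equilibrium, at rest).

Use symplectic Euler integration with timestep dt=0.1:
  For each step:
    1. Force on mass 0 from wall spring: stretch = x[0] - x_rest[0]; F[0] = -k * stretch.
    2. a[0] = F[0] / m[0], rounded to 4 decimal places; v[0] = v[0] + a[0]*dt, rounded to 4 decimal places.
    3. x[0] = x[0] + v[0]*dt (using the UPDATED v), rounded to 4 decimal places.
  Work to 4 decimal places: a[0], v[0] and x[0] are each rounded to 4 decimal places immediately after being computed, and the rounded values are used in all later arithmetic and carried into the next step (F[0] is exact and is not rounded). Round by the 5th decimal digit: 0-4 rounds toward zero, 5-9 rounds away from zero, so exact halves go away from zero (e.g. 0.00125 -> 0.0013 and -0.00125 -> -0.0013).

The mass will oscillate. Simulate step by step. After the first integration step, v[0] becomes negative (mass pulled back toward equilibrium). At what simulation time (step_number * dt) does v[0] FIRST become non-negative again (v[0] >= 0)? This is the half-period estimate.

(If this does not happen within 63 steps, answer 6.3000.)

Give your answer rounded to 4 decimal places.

Answer: 1.4000

Derivation:
Step 0: x=[9.9000] v=[0.0000]
Step 1: x=[9.7804] v=[-1.1960]
Step 2: x=[9.5474] v=[-2.3298]
Step 3: x=[9.2132] v=[-3.3425]
Step 4: x=[8.7951] v=[-4.1814]
Step 5: x=[8.3148] v=[-4.8029]
Step 6: x=[7.7973] v=[-5.1746]
Step 7: x=[7.2696] v=[-5.2772]
Step 8: x=[6.7591] v=[-5.1054]
Step 9: x=[6.2923] v=[-4.6681]
Step 10: x=[5.8935] v=[-3.9881]
Step 11: x=[5.5834] v=[-3.1007]
Step 12: x=[5.3782] v=[-2.0521]
Step 13: x=[5.2885] v=[-0.8968]
Step 14: x=[5.3190] v=[0.3052]
First v>=0 after going negative at step 14, time=1.4000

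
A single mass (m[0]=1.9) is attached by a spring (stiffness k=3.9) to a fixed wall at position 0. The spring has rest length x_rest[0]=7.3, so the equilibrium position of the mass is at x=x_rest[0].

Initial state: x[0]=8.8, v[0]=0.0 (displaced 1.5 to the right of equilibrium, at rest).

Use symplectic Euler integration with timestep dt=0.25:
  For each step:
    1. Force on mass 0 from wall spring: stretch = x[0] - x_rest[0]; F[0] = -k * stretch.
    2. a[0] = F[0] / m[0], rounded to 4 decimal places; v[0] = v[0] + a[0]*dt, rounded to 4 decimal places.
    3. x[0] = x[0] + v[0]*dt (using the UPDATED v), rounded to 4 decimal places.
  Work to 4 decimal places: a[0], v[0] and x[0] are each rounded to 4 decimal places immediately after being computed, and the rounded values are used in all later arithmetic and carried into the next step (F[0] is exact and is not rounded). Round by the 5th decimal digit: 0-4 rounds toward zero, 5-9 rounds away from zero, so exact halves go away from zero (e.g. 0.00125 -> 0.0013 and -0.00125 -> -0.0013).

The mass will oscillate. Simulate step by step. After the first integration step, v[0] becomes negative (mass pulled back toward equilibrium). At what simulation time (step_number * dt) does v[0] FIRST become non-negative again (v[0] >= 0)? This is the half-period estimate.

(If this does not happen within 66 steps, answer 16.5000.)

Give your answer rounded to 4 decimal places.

Step 0: x=[8.8000] v=[0.0000]
Step 1: x=[8.6076] v=[-0.7697]
Step 2: x=[8.2474] v=[-1.4407]
Step 3: x=[7.7657] v=[-1.9269]
Step 4: x=[7.2242] v=[-2.1659]
Step 5: x=[6.6925] v=[-2.1270]
Step 6: x=[6.2387] v=[-1.8153]
Step 7: x=[5.9210] v=[-1.2707]
Step 8: x=[5.7802] v=[-0.5631]
Step 9: x=[5.8344] v=[0.2168]
First v>=0 after going negative at step 9, time=2.2500

Answer: 2.2500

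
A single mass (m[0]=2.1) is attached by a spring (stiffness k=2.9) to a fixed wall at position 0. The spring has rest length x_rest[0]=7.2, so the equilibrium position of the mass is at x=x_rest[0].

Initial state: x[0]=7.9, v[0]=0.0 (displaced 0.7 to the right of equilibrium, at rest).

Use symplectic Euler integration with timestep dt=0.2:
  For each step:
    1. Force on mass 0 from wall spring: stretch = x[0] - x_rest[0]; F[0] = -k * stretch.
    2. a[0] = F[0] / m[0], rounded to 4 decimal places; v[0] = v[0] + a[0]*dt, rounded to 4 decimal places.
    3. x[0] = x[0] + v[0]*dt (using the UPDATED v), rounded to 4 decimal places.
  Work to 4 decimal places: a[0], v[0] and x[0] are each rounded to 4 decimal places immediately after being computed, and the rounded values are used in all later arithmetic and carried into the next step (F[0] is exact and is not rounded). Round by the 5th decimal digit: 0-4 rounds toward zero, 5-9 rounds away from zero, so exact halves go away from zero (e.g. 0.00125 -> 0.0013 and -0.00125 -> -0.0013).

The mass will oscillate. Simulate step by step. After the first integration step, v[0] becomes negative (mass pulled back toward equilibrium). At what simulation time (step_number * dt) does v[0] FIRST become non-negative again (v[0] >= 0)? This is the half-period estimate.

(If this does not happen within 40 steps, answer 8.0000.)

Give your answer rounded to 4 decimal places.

Step 0: x=[7.9000] v=[0.0000]
Step 1: x=[7.8613] v=[-0.1933]
Step 2: x=[7.7861] v=[-0.3759]
Step 3: x=[7.6785] v=[-0.5378]
Step 4: x=[7.5445] v=[-0.6700]
Step 5: x=[7.3915] v=[-0.7651]
Step 6: x=[7.2279] v=[-0.8180]
Step 7: x=[7.0628] v=[-0.8257]
Step 8: x=[6.9052] v=[-0.7878]
Step 9: x=[6.7639] v=[-0.7064]
Step 10: x=[6.6467] v=[-0.5860]
Step 11: x=[6.5601] v=[-0.4332]
Step 12: x=[6.5088] v=[-0.2565]
Step 13: x=[6.4957] v=[-0.0656]
Step 14: x=[6.5215] v=[0.1289]
First v>=0 after going negative at step 14, time=2.8000

Answer: 2.8000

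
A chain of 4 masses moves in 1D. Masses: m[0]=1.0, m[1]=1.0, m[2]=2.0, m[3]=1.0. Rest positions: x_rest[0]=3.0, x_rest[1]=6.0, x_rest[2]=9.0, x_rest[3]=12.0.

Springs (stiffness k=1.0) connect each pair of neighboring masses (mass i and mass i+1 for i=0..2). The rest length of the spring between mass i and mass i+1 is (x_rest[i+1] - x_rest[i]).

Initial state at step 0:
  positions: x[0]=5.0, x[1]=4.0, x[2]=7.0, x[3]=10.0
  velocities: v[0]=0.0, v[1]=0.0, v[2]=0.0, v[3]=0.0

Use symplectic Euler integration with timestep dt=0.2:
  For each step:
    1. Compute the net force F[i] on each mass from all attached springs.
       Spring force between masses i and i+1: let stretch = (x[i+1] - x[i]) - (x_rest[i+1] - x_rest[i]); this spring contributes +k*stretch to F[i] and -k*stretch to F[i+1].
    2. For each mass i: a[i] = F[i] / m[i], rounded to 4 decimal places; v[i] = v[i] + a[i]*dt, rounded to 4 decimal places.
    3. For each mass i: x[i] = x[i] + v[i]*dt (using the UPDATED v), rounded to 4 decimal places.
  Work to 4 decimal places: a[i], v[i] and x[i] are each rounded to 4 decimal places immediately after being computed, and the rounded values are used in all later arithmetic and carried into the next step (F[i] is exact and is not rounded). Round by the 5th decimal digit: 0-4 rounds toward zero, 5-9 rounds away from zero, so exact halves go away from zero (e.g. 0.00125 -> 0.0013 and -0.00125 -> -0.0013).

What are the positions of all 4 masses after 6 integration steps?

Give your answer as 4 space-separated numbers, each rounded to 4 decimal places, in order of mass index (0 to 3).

Step 0: x=[5.0000 4.0000 7.0000 10.0000] v=[0.0000 0.0000 0.0000 0.0000]
Step 1: x=[4.8400 4.1600 7.0000 10.0000] v=[-0.8000 0.8000 0.0000 0.0000]
Step 2: x=[4.5328 4.4608 7.0032 10.0000] v=[-1.5360 1.5040 0.0160 0.0000]
Step 3: x=[4.1027 4.8662 7.0155 10.0001] v=[-2.1504 2.0269 0.0614 0.0006]
Step 4: x=[3.5832 5.3270 7.0445 10.0008] v=[-2.5977 2.3041 0.1449 0.0037]
Step 5: x=[3.0134 5.7868 7.0983 10.0033] v=[-2.8489 2.2988 0.2688 0.0124]
Step 6: x=[2.4346 6.1881 7.1839 10.0096] v=[-2.8942 2.0064 0.4282 0.0314]

Answer: 2.4346 6.1881 7.1839 10.0096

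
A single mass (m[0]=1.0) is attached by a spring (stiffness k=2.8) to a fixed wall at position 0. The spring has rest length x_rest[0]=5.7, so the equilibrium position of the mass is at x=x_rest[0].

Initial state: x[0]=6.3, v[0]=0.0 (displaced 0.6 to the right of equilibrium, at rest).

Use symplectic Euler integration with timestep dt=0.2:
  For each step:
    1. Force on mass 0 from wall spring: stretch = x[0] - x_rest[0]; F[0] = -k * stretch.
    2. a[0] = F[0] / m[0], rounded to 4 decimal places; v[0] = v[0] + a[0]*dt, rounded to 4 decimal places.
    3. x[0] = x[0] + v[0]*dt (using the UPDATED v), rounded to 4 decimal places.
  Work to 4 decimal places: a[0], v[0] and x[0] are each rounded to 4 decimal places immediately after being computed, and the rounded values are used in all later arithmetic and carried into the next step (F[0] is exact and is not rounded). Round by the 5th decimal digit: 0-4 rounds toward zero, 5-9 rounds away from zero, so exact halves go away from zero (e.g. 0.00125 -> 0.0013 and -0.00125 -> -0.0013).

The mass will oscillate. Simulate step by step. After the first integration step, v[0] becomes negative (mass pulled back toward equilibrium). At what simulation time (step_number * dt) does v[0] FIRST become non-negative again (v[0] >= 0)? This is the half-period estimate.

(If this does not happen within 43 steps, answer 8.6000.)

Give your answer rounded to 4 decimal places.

Answer: 2.0000

Derivation:
Step 0: x=[6.3000] v=[0.0000]
Step 1: x=[6.2328] v=[-0.3360]
Step 2: x=[6.1059] v=[-0.6344]
Step 3: x=[5.9336] v=[-0.8617]
Step 4: x=[5.7351] v=[-0.9925]
Step 5: x=[5.5327] v=[-1.0122]
Step 6: x=[5.3490] v=[-0.9185]
Step 7: x=[5.2046] v=[-0.7219]
Step 8: x=[5.1157] v=[-0.4445]
Step 9: x=[5.0922] v=[-0.1173]
Step 10: x=[5.1368] v=[0.2231]
First v>=0 after going negative at step 10, time=2.0000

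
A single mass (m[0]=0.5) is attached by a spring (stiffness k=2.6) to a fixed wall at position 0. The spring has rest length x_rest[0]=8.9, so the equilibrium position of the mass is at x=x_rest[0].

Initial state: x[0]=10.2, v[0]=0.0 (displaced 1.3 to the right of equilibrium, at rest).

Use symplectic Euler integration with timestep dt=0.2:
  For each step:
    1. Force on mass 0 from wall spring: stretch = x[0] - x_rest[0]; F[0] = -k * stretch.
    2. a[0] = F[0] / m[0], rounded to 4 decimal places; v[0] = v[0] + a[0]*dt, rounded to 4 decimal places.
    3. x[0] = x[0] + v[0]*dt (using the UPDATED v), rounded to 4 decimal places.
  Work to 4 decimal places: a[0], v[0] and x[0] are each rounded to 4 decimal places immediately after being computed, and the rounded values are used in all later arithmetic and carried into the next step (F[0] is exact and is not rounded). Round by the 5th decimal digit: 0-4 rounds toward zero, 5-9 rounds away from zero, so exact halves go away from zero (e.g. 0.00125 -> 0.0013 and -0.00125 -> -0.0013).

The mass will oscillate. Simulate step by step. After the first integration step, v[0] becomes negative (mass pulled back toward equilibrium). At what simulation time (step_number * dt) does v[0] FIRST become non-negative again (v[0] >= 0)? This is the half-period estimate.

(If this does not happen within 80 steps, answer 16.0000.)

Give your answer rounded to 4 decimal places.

Step 0: x=[10.2000] v=[0.0000]
Step 1: x=[9.9296] v=[-1.3520]
Step 2: x=[9.4450] v=[-2.4228]
Step 3: x=[8.8471] v=[-2.9896]
Step 4: x=[8.2602] v=[-2.9346]
Step 5: x=[7.8064] v=[-2.2692]
Step 6: x=[7.5800] v=[-1.1319]
Step 7: x=[7.6282] v=[0.2409]
First v>=0 after going negative at step 7, time=1.4000

Answer: 1.4000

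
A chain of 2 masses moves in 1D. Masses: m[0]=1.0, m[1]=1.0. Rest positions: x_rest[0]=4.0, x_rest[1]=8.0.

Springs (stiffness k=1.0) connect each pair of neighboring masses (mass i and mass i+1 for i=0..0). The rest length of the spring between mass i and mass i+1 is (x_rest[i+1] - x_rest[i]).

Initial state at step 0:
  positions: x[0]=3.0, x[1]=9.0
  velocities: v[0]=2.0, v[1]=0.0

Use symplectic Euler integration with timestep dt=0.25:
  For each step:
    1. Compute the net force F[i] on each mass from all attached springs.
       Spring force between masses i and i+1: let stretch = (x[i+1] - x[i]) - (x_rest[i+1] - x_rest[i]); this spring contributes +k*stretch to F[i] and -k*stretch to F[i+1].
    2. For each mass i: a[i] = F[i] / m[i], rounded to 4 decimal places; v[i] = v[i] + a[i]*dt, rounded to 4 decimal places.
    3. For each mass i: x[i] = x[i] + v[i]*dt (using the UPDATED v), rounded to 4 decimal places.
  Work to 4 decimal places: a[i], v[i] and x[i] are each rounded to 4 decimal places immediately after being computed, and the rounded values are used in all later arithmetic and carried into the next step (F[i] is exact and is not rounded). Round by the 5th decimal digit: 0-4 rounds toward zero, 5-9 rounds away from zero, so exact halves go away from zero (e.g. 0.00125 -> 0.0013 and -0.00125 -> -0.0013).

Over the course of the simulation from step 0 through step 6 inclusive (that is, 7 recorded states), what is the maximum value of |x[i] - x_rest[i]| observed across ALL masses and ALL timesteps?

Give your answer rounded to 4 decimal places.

Step 0: x=[3.0000 9.0000] v=[2.0000 0.0000]
Step 1: x=[3.6250 8.8750] v=[2.5000 -0.5000]
Step 2: x=[4.3281 8.6719] v=[2.8125 -0.8125]
Step 3: x=[5.0527 8.4473] v=[2.8985 -0.8985]
Step 4: x=[5.7395 8.2605] v=[2.7472 -0.7472]
Step 5: x=[6.3339 8.1661] v=[2.3775 -0.3775]
Step 6: x=[6.7928 8.2072] v=[1.8356 0.1645]
Max displacement = 2.7928

Answer: 2.7928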